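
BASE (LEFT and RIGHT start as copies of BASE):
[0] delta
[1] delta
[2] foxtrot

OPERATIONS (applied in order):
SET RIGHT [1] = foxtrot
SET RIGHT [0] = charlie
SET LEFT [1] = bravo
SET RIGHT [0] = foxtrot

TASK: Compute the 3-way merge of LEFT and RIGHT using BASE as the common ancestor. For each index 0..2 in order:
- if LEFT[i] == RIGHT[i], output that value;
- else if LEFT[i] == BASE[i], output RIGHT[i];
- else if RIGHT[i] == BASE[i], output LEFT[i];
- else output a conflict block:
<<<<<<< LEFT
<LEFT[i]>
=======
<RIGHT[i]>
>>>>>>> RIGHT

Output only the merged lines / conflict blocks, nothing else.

Answer: foxtrot
<<<<<<< LEFT
bravo
=======
foxtrot
>>>>>>> RIGHT
foxtrot

Derivation:
Final LEFT:  [delta, bravo, foxtrot]
Final RIGHT: [foxtrot, foxtrot, foxtrot]
i=0: L=delta=BASE, R=foxtrot -> take RIGHT -> foxtrot
i=1: BASE=delta L=bravo R=foxtrot all differ -> CONFLICT
i=2: L=foxtrot R=foxtrot -> agree -> foxtrot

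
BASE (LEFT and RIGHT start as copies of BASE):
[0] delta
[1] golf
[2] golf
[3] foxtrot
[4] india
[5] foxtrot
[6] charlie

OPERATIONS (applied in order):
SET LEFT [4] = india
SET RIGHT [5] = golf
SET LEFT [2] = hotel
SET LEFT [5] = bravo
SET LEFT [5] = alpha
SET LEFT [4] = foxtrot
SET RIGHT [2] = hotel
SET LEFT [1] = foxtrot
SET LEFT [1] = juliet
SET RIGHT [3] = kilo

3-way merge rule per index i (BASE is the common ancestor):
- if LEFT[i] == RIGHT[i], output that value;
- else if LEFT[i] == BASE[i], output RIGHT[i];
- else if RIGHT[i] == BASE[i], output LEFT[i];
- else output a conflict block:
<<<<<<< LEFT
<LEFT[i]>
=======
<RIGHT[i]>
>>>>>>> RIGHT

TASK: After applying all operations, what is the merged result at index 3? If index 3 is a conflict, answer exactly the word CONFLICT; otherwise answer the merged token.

Final LEFT:  [delta, juliet, hotel, foxtrot, foxtrot, alpha, charlie]
Final RIGHT: [delta, golf, hotel, kilo, india, golf, charlie]
i=0: L=delta R=delta -> agree -> delta
i=1: L=juliet, R=golf=BASE -> take LEFT -> juliet
i=2: L=hotel R=hotel -> agree -> hotel
i=3: L=foxtrot=BASE, R=kilo -> take RIGHT -> kilo
i=4: L=foxtrot, R=india=BASE -> take LEFT -> foxtrot
i=5: BASE=foxtrot L=alpha R=golf all differ -> CONFLICT
i=6: L=charlie R=charlie -> agree -> charlie
Index 3 -> kilo

Answer: kilo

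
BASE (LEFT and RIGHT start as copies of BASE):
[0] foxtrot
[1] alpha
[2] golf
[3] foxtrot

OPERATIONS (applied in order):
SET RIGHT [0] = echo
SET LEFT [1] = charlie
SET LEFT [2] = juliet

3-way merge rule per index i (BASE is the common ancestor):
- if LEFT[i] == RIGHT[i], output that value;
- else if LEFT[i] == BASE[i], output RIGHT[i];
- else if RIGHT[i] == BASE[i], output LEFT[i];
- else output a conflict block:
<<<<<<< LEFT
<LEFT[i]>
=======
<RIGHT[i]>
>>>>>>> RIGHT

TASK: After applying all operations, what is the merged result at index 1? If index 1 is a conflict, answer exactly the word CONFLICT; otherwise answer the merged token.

Answer: charlie

Derivation:
Final LEFT:  [foxtrot, charlie, juliet, foxtrot]
Final RIGHT: [echo, alpha, golf, foxtrot]
i=0: L=foxtrot=BASE, R=echo -> take RIGHT -> echo
i=1: L=charlie, R=alpha=BASE -> take LEFT -> charlie
i=2: L=juliet, R=golf=BASE -> take LEFT -> juliet
i=3: L=foxtrot R=foxtrot -> agree -> foxtrot
Index 1 -> charlie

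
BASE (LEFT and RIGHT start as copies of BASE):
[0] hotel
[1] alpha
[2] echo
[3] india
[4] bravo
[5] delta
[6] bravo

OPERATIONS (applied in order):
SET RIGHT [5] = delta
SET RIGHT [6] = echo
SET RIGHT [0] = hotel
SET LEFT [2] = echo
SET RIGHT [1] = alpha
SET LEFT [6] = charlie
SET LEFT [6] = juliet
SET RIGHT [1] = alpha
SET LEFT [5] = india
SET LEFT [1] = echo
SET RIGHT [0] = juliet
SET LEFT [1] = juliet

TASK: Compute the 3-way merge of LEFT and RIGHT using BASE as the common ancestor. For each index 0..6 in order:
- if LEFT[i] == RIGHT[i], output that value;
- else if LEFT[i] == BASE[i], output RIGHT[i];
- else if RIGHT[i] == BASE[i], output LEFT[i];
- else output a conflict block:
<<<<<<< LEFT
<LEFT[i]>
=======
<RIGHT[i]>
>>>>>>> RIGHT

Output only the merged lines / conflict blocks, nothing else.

Answer: juliet
juliet
echo
india
bravo
india
<<<<<<< LEFT
juliet
=======
echo
>>>>>>> RIGHT

Derivation:
Final LEFT:  [hotel, juliet, echo, india, bravo, india, juliet]
Final RIGHT: [juliet, alpha, echo, india, bravo, delta, echo]
i=0: L=hotel=BASE, R=juliet -> take RIGHT -> juliet
i=1: L=juliet, R=alpha=BASE -> take LEFT -> juliet
i=2: L=echo R=echo -> agree -> echo
i=3: L=india R=india -> agree -> india
i=4: L=bravo R=bravo -> agree -> bravo
i=5: L=india, R=delta=BASE -> take LEFT -> india
i=6: BASE=bravo L=juliet R=echo all differ -> CONFLICT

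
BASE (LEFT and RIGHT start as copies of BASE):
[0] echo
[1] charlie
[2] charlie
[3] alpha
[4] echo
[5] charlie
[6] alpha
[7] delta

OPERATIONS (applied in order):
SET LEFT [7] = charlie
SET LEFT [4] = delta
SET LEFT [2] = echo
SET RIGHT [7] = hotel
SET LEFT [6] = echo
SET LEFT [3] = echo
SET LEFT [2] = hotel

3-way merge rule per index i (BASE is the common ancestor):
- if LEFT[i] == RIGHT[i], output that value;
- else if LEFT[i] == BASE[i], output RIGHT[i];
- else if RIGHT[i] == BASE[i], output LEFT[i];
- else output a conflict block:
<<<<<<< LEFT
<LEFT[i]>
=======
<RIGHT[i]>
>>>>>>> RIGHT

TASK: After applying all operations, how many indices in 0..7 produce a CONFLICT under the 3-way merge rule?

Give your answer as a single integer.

Answer: 1

Derivation:
Final LEFT:  [echo, charlie, hotel, echo, delta, charlie, echo, charlie]
Final RIGHT: [echo, charlie, charlie, alpha, echo, charlie, alpha, hotel]
i=0: L=echo R=echo -> agree -> echo
i=1: L=charlie R=charlie -> agree -> charlie
i=2: L=hotel, R=charlie=BASE -> take LEFT -> hotel
i=3: L=echo, R=alpha=BASE -> take LEFT -> echo
i=4: L=delta, R=echo=BASE -> take LEFT -> delta
i=5: L=charlie R=charlie -> agree -> charlie
i=6: L=echo, R=alpha=BASE -> take LEFT -> echo
i=7: BASE=delta L=charlie R=hotel all differ -> CONFLICT
Conflict count: 1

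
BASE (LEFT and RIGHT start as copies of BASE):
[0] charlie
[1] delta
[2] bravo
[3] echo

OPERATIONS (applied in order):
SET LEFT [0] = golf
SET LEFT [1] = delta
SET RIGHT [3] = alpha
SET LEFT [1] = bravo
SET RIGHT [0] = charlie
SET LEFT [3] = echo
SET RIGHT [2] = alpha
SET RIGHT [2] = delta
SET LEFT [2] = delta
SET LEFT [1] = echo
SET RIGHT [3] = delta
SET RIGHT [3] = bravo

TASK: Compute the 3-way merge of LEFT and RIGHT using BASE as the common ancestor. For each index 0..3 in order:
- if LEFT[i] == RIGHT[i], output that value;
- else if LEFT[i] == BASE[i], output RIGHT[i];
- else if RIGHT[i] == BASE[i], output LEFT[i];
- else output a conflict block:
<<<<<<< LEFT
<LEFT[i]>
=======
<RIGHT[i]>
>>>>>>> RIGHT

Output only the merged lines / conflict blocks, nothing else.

Answer: golf
echo
delta
bravo

Derivation:
Final LEFT:  [golf, echo, delta, echo]
Final RIGHT: [charlie, delta, delta, bravo]
i=0: L=golf, R=charlie=BASE -> take LEFT -> golf
i=1: L=echo, R=delta=BASE -> take LEFT -> echo
i=2: L=delta R=delta -> agree -> delta
i=3: L=echo=BASE, R=bravo -> take RIGHT -> bravo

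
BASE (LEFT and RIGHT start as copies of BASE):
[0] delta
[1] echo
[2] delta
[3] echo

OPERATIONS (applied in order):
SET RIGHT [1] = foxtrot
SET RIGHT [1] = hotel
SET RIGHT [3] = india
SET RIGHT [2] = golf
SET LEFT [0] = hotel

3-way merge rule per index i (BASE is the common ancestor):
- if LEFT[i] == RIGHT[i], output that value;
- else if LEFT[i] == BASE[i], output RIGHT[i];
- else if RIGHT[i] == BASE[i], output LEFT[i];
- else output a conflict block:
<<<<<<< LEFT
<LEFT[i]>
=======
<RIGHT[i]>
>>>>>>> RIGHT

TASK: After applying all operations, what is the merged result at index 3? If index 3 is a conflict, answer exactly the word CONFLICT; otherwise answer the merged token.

Final LEFT:  [hotel, echo, delta, echo]
Final RIGHT: [delta, hotel, golf, india]
i=0: L=hotel, R=delta=BASE -> take LEFT -> hotel
i=1: L=echo=BASE, R=hotel -> take RIGHT -> hotel
i=2: L=delta=BASE, R=golf -> take RIGHT -> golf
i=3: L=echo=BASE, R=india -> take RIGHT -> india
Index 3 -> india

Answer: india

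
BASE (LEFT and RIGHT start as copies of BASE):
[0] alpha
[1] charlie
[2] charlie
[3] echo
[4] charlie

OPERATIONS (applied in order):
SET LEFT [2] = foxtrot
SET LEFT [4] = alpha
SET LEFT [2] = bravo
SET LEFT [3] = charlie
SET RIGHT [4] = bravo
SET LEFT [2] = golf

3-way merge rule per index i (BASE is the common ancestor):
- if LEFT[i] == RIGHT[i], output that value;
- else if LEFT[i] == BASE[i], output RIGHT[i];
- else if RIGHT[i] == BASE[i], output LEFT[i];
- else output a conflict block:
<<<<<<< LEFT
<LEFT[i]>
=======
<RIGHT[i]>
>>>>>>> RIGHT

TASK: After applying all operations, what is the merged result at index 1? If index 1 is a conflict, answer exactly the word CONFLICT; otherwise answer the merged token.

Answer: charlie

Derivation:
Final LEFT:  [alpha, charlie, golf, charlie, alpha]
Final RIGHT: [alpha, charlie, charlie, echo, bravo]
i=0: L=alpha R=alpha -> agree -> alpha
i=1: L=charlie R=charlie -> agree -> charlie
i=2: L=golf, R=charlie=BASE -> take LEFT -> golf
i=3: L=charlie, R=echo=BASE -> take LEFT -> charlie
i=4: BASE=charlie L=alpha R=bravo all differ -> CONFLICT
Index 1 -> charlie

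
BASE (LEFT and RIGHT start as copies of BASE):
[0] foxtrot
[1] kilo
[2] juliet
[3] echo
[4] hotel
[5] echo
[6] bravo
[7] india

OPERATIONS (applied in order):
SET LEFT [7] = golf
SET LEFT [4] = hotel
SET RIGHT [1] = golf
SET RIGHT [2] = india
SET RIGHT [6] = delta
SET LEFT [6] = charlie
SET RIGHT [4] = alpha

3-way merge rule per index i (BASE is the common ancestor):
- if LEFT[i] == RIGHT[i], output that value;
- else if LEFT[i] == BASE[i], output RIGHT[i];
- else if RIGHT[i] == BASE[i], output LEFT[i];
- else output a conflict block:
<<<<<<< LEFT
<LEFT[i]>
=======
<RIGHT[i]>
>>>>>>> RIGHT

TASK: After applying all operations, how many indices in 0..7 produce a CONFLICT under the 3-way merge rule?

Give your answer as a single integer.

Answer: 1

Derivation:
Final LEFT:  [foxtrot, kilo, juliet, echo, hotel, echo, charlie, golf]
Final RIGHT: [foxtrot, golf, india, echo, alpha, echo, delta, india]
i=0: L=foxtrot R=foxtrot -> agree -> foxtrot
i=1: L=kilo=BASE, R=golf -> take RIGHT -> golf
i=2: L=juliet=BASE, R=india -> take RIGHT -> india
i=3: L=echo R=echo -> agree -> echo
i=4: L=hotel=BASE, R=alpha -> take RIGHT -> alpha
i=5: L=echo R=echo -> agree -> echo
i=6: BASE=bravo L=charlie R=delta all differ -> CONFLICT
i=7: L=golf, R=india=BASE -> take LEFT -> golf
Conflict count: 1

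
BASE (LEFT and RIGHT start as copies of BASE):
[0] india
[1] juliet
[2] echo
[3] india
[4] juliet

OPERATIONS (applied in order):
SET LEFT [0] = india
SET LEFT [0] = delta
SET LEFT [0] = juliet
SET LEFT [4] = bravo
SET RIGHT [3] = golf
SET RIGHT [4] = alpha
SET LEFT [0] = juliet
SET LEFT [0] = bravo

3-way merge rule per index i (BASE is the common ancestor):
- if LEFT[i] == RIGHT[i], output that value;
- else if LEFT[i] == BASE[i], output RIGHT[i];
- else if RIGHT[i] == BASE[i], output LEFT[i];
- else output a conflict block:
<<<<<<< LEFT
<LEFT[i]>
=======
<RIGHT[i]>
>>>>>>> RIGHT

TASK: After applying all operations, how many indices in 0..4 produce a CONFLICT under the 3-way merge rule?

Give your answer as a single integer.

Final LEFT:  [bravo, juliet, echo, india, bravo]
Final RIGHT: [india, juliet, echo, golf, alpha]
i=0: L=bravo, R=india=BASE -> take LEFT -> bravo
i=1: L=juliet R=juliet -> agree -> juliet
i=2: L=echo R=echo -> agree -> echo
i=3: L=india=BASE, R=golf -> take RIGHT -> golf
i=4: BASE=juliet L=bravo R=alpha all differ -> CONFLICT
Conflict count: 1

Answer: 1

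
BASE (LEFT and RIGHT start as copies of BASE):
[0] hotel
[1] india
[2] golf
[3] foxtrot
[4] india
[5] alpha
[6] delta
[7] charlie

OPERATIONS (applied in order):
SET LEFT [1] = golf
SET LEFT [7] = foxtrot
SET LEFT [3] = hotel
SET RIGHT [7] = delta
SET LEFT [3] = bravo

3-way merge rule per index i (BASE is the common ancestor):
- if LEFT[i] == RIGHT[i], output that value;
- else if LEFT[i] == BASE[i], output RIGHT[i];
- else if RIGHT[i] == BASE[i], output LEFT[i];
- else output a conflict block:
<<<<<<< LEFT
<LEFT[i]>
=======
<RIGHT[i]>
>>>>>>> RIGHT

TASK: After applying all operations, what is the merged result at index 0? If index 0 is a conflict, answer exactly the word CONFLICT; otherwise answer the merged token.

Answer: hotel

Derivation:
Final LEFT:  [hotel, golf, golf, bravo, india, alpha, delta, foxtrot]
Final RIGHT: [hotel, india, golf, foxtrot, india, alpha, delta, delta]
i=0: L=hotel R=hotel -> agree -> hotel
i=1: L=golf, R=india=BASE -> take LEFT -> golf
i=2: L=golf R=golf -> agree -> golf
i=3: L=bravo, R=foxtrot=BASE -> take LEFT -> bravo
i=4: L=india R=india -> agree -> india
i=5: L=alpha R=alpha -> agree -> alpha
i=6: L=delta R=delta -> agree -> delta
i=7: BASE=charlie L=foxtrot R=delta all differ -> CONFLICT
Index 0 -> hotel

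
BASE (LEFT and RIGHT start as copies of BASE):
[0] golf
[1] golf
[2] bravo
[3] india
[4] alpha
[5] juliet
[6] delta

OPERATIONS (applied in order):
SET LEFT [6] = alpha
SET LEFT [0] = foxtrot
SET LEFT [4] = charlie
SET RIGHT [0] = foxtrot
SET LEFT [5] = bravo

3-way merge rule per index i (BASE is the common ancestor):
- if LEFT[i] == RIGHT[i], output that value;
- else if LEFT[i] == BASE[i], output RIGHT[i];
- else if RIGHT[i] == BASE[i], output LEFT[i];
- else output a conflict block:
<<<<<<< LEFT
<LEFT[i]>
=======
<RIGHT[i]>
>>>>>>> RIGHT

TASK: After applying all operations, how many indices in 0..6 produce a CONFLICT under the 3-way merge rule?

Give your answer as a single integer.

Final LEFT:  [foxtrot, golf, bravo, india, charlie, bravo, alpha]
Final RIGHT: [foxtrot, golf, bravo, india, alpha, juliet, delta]
i=0: L=foxtrot R=foxtrot -> agree -> foxtrot
i=1: L=golf R=golf -> agree -> golf
i=2: L=bravo R=bravo -> agree -> bravo
i=3: L=india R=india -> agree -> india
i=4: L=charlie, R=alpha=BASE -> take LEFT -> charlie
i=5: L=bravo, R=juliet=BASE -> take LEFT -> bravo
i=6: L=alpha, R=delta=BASE -> take LEFT -> alpha
Conflict count: 0

Answer: 0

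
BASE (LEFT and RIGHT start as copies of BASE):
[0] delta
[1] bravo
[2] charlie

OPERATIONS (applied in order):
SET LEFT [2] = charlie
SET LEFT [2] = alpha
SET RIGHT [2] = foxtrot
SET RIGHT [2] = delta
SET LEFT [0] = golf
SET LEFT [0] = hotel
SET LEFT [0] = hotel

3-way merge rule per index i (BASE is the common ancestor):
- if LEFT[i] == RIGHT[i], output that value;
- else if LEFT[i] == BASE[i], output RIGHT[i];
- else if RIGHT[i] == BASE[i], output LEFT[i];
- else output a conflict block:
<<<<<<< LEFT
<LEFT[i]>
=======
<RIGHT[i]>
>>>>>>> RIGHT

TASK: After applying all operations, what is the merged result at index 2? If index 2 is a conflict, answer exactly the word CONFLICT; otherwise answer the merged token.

Final LEFT:  [hotel, bravo, alpha]
Final RIGHT: [delta, bravo, delta]
i=0: L=hotel, R=delta=BASE -> take LEFT -> hotel
i=1: L=bravo R=bravo -> agree -> bravo
i=2: BASE=charlie L=alpha R=delta all differ -> CONFLICT
Index 2 -> CONFLICT

Answer: CONFLICT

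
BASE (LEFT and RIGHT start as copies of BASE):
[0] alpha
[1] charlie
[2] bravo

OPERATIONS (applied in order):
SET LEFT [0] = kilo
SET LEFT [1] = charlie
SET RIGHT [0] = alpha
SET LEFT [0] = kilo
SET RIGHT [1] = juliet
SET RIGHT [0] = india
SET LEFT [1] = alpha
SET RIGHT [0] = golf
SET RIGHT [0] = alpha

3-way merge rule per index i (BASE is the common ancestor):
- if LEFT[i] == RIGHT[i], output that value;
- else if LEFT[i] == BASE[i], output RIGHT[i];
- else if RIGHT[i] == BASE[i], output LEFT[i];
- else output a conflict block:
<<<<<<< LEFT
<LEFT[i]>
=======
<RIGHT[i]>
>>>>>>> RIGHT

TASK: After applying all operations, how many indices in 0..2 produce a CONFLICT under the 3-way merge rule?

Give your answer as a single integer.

Answer: 1

Derivation:
Final LEFT:  [kilo, alpha, bravo]
Final RIGHT: [alpha, juliet, bravo]
i=0: L=kilo, R=alpha=BASE -> take LEFT -> kilo
i=1: BASE=charlie L=alpha R=juliet all differ -> CONFLICT
i=2: L=bravo R=bravo -> agree -> bravo
Conflict count: 1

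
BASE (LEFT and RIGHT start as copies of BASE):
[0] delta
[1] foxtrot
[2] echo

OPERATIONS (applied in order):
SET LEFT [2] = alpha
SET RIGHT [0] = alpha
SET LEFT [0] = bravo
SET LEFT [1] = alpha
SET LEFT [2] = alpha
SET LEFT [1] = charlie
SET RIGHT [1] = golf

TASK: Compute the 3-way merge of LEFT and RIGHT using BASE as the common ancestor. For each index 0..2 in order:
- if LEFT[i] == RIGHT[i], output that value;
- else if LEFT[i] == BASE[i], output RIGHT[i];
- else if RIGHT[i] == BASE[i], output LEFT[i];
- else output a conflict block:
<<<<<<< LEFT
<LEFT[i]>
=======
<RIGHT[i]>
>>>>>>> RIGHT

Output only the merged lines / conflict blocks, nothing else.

Final LEFT:  [bravo, charlie, alpha]
Final RIGHT: [alpha, golf, echo]
i=0: BASE=delta L=bravo R=alpha all differ -> CONFLICT
i=1: BASE=foxtrot L=charlie R=golf all differ -> CONFLICT
i=2: L=alpha, R=echo=BASE -> take LEFT -> alpha

Answer: <<<<<<< LEFT
bravo
=======
alpha
>>>>>>> RIGHT
<<<<<<< LEFT
charlie
=======
golf
>>>>>>> RIGHT
alpha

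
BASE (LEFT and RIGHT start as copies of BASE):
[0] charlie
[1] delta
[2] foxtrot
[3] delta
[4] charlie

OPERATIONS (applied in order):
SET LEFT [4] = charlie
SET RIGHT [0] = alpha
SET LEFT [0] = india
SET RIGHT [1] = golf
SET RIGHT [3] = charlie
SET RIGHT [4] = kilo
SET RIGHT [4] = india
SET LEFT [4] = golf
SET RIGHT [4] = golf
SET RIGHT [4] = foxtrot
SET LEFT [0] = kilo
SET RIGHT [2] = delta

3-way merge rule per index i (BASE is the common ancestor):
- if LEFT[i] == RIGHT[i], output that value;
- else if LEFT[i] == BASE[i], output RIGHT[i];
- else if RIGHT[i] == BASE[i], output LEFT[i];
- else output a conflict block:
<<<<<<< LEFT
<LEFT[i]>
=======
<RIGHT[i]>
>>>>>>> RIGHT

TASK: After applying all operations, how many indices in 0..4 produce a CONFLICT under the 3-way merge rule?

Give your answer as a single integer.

Answer: 2

Derivation:
Final LEFT:  [kilo, delta, foxtrot, delta, golf]
Final RIGHT: [alpha, golf, delta, charlie, foxtrot]
i=0: BASE=charlie L=kilo R=alpha all differ -> CONFLICT
i=1: L=delta=BASE, R=golf -> take RIGHT -> golf
i=2: L=foxtrot=BASE, R=delta -> take RIGHT -> delta
i=3: L=delta=BASE, R=charlie -> take RIGHT -> charlie
i=4: BASE=charlie L=golf R=foxtrot all differ -> CONFLICT
Conflict count: 2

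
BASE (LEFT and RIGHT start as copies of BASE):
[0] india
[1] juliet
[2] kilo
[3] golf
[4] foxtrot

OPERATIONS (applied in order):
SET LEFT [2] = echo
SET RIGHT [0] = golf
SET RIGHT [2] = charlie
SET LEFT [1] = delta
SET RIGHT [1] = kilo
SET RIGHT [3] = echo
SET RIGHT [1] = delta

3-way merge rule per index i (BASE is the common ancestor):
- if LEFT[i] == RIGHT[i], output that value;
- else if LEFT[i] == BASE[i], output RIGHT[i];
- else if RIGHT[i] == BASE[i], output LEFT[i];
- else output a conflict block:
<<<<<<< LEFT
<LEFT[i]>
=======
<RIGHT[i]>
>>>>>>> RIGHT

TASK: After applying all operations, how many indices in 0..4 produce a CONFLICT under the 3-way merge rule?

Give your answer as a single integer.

Final LEFT:  [india, delta, echo, golf, foxtrot]
Final RIGHT: [golf, delta, charlie, echo, foxtrot]
i=0: L=india=BASE, R=golf -> take RIGHT -> golf
i=1: L=delta R=delta -> agree -> delta
i=2: BASE=kilo L=echo R=charlie all differ -> CONFLICT
i=3: L=golf=BASE, R=echo -> take RIGHT -> echo
i=4: L=foxtrot R=foxtrot -> agree -> foxtrot
Conflict count: 1

Answer: 1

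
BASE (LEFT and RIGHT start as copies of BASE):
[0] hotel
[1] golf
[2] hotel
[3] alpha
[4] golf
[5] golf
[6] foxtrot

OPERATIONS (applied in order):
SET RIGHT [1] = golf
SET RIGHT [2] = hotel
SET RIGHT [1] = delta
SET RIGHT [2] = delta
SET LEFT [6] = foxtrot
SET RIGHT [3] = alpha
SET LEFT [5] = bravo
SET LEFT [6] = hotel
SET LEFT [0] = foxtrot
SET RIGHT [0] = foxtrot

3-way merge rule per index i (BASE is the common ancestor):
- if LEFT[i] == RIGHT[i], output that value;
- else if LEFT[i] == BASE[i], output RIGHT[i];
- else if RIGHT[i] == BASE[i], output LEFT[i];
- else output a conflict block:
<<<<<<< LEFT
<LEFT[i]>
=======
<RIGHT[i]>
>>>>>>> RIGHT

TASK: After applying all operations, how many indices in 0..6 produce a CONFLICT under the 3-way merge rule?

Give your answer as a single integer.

Answer: 0

Derivation:
Final LEFT:  [foxtrot, golf, hotel, alpha, golf, bravo, hotel]
Final RIGHT: [foxtrot, delta, delta, alpha, golf, golf, foxtrot]
i=0: L=foxtrot R=foxtrot -> agree -> foxtrot
i=1: L=golf=BASE, R=delta -> take RIGHT -> delta
i=2: L=hotel=BASE, R=delta -> take RIGHT -> delta
i=3: L=alpha R=alpha -> agree -> alpha
i=4: L=golf R=golf -> agree -> golf
i=5: L=bravo, R=golf=BASE -> take LEFT -> bravo
i=6: L=hotel, R=foxtrot=BASE -> take LEFT -> hotel
Conflict count: 0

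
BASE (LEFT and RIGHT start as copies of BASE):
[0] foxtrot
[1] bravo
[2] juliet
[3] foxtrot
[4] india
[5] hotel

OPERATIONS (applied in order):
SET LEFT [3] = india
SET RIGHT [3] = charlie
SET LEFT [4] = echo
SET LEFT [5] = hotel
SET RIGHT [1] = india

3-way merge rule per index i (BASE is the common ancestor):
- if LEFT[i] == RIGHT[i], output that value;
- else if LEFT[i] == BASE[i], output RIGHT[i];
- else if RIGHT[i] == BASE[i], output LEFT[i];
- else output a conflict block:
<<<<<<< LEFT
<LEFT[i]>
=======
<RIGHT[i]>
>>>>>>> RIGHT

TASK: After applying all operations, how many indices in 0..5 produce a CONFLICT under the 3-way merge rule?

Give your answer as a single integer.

Answer: 1

Derivation:
Final LEFT:  [foxtrot, bravo, juliet, india, echo, hotel]
Final RIGHT: [foxtrot, india, juliet, charlie, india, hotel]
i=0: L=foxtrot R=foxtrot -> agree -> foxtrot
i=1: L=bravo=BASE, R=india -> take RIGHT -> india
i=2: L=juliet R=juliet -> agree -> juliet
i=3: BASE=foxtrot L=india R=charlie all differ -> CONFLICT
i=4: L=echo, R=india=BASE -> take LEFT -> echo
i=5: L=hotel R=hotel -> agree -> hotel
Conflict count: 1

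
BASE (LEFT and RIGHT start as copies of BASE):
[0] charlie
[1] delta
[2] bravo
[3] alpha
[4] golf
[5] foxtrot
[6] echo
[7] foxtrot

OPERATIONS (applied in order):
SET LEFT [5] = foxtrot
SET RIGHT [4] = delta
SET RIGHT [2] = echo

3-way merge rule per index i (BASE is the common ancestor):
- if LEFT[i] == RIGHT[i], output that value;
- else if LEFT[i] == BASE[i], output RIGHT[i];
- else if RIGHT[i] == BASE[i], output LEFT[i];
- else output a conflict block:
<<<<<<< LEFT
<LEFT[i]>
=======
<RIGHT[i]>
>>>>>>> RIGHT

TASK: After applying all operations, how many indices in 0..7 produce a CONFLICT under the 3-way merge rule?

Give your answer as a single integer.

Answer: 0

Derivation:
Final LEFT:  [charlie, delta, bravo, alpha, golf, foxtrot, echo, foxtrot]
Final RIGHT: [charlie, delta, echo, alpha, delta, foxtrot, echo, foxtrot]
i=0: L=charlie R=charlie -> agree -> charlie
i=1: L=delta R=delta -> agree -> delta
i=2: L=bravo=BASE, R=echo -> take RIGHT -> echo
i=3: L=alpha R=alpha -> agree -> alpha
i=4: L=golf=BASE, R=delta -> take RIGHT -> delta
i=5: L=foxtrot R=foxtrot -> agree -> foxtrot
i=6: L=echo R=echo -> agree -> echo
i=7: L=foxtrot R=foxtrot -> agree -> foxtrot
Conflict count: 0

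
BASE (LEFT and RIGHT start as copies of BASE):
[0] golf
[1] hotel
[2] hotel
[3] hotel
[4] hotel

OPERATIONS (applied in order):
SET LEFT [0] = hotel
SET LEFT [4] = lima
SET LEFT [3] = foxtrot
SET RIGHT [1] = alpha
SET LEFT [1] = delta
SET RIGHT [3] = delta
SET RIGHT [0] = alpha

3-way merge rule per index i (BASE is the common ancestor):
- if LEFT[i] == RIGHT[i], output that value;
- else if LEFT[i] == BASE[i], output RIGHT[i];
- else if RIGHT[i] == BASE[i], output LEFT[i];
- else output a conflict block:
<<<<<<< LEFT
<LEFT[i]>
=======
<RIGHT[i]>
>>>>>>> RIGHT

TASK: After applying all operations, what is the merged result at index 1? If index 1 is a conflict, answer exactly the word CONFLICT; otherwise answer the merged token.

Answer: CONFLICT

Derivation:
Final LEFT:  [hotel, delta, hotel, foxtrot, lima]
Final RIGHT: [alpha, alpha, hotel, delta, hotel]
i=0: BASE=golf L=hotel R=alpha all differ -> CONFLICT
i=1: BASE=hotel L=delta R=alpha all differ -> CONFLICT
i=2: L=hotel R=hotel -> agree -> hotel
i=3: BASE=hotel L=foxtrot R=delta all differ -> CONFLICT
i=4: L=lima, R=hotel=BASE -> take LEFT -> lima
Index 1 -> CONFLICT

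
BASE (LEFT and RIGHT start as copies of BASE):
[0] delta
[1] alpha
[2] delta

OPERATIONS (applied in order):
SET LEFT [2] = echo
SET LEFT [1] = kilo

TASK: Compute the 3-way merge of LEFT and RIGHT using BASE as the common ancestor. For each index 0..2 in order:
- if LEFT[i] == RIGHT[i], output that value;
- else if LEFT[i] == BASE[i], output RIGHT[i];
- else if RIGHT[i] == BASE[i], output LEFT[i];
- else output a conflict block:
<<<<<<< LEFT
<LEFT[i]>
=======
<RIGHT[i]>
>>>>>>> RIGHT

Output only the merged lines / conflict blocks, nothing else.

Answer: delta
kilo
echo

Derivation:
Final LEFT:  [delta, kilo, echo]
Final RIGHT: [delta, alpha, delta]
i=0: L=delta R=delta -> agree -> delta
i=1: L=kilo, R=alpha=BASE -> take LEFT -> kilo
i=2: L=echo, R=delta=BASE -> take LEFT -> echo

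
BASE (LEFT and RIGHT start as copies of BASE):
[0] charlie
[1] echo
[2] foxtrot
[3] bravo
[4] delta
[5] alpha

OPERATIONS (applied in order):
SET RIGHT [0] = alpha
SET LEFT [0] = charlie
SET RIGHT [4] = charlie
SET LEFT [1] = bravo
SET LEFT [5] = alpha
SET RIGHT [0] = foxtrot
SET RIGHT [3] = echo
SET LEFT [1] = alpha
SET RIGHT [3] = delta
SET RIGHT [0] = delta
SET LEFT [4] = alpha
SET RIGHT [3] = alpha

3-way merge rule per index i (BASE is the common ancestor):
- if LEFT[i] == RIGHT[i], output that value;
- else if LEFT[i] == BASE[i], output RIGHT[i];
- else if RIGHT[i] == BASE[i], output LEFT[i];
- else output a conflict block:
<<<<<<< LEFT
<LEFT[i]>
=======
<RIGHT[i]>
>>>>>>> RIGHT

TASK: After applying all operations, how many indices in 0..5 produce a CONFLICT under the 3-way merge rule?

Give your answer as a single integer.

Answer: 1

Derivation:
Final LEFT:  [charlie, alpha, foxtrot, bravo, alpha, alpha]
Final RIGHT: [delta, echo, foxtrot, alpha, charlie, alpha]
i=0: L=charlie=BASE, R=delta -> take RIGHT -> delta
i=1: L=alpha, R=echo=BASE -> take LEFT -> alpha
i=2: L=foxtrot R=foxtrot -> agree -> foxtrot
i=3: L=bravo=BASE, R=alpha -> take RIGHT -> alpha
i=4: BASE=delta L=alpha R=charlie all differ -> CONFLICT
i=5: L=alpha R=alpha -> agree -> alpha
Conflict count: 1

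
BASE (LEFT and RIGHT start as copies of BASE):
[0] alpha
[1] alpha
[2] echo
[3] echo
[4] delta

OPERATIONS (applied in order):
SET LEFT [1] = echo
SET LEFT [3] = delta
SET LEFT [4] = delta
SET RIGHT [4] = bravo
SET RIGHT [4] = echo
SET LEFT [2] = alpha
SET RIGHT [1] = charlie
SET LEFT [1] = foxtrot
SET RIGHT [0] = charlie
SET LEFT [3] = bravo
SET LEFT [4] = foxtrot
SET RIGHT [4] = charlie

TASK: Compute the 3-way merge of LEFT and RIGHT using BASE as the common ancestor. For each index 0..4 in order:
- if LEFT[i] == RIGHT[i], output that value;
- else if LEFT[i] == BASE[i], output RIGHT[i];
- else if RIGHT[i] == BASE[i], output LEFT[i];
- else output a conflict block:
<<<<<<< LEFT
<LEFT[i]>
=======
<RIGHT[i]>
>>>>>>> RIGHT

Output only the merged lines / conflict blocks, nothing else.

Answer: charlie
<<<<<<< LEFT
foxtrot
=======
charlie
>>>>>>> RIGHT
alpha
bravo
<<<<<<< LEFT
foxtrot
=======
charlie
>>>>>>> RIGHT

Derivation:
Final LEFT:  [alpha, foxtrot, alpha, bravo, foxtrot]
Final RIGHT: [charlie, charlie, echo, echo, charlie]
i=0: L=alpha=BASE, R=charlie -> take RIGHT -> charlie
i=1: BASE=alpha L=foxtrot R=charlie all differ -> CONFLICT
i=2: L=alpha, R=echo=BASE -> take LEFT -> alpha
i=3: L=bravo, R=echo=BASE -> take LEFT -> bravo
i=4: BASE=delta L=foxtrot R=charlie all differ -> CONFLICT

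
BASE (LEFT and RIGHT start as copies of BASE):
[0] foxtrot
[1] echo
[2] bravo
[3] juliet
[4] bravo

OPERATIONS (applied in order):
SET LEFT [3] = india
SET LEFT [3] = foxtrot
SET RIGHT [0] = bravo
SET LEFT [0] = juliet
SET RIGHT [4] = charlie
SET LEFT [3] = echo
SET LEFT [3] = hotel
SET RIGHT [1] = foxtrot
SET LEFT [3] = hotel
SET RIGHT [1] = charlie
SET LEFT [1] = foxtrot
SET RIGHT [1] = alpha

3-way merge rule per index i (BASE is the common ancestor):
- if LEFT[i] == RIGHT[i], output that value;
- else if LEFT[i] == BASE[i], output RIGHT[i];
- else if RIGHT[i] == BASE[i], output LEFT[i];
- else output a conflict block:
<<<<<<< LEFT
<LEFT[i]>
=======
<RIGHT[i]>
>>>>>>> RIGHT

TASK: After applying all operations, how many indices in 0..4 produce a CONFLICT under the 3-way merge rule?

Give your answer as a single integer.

Answer: 2

Derivation:
Final LEFT:  [juliet, foxtrot, bravo, hotel, bravo]
Final RIGHT: [bravo, alpha, bravo, juliet, charlie]
i=0: BASE=foxtrot L=juliet R=bravo all differ -> CONFLICT
i=1: BASE=echo L=foxtrot R=alpha all differ -> CONFLICT
i=2: L=bravo R=bravo -> agree -> bravo
i=3: L=hotel, R=juliet=BASE -> take LEFT -> hotel
i=4: L=bravo=BASE, R=charlie -> take RIGHT -> charlie
Conflict count: 2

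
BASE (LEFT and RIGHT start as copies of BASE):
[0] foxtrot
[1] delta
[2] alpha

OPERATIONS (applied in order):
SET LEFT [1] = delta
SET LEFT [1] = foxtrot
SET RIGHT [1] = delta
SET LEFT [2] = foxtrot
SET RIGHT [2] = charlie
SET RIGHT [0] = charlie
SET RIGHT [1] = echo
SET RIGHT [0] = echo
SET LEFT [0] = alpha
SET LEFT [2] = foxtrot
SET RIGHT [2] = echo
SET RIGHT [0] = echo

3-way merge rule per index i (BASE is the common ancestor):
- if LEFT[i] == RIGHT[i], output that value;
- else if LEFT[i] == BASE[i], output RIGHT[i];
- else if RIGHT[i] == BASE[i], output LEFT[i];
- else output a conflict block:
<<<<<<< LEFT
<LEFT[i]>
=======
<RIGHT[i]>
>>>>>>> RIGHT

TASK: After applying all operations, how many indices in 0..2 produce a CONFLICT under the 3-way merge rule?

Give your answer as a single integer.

Answer: 3

Derivation:
Final LEFT:  [alpha, foxtrot, foxtrot]
Final RIGHT: [echo, echo, echo]
i=0: BASE=foxtrot L=alpha R=echo all differ -> CONFLICT
i=1: BASE=delta L=foxtrot R=echo all differ -> CONFLICT
i=2: BASE=alpha L=foxtrot R=echo all differ -> CONFLICT
Conflict count: 3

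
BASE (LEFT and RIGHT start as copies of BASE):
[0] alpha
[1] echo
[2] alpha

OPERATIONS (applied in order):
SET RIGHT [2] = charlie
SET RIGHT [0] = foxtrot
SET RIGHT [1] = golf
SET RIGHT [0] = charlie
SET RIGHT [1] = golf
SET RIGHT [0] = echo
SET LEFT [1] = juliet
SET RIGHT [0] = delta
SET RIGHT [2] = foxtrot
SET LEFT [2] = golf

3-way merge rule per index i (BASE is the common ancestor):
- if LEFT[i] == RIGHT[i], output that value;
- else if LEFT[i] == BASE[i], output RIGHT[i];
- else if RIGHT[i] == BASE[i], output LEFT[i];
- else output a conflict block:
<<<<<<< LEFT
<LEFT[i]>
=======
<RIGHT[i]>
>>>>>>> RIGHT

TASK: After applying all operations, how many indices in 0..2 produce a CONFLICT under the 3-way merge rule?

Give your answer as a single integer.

Answer: 2

Derivation:
Final LEFT:  [alpha, juliet, golf]
Final RIGHT: [delta, golf, foxtrot]
i=0: L=alpha=BASE, R=delta -> take RIGHT -> delta
i=1: BASE=echo L=juliet R=golf all differ -> CONFLICT
i=2: BASE=alpha L=golf R=foxtrot all differ -> CONFLICT
Conflict count: 2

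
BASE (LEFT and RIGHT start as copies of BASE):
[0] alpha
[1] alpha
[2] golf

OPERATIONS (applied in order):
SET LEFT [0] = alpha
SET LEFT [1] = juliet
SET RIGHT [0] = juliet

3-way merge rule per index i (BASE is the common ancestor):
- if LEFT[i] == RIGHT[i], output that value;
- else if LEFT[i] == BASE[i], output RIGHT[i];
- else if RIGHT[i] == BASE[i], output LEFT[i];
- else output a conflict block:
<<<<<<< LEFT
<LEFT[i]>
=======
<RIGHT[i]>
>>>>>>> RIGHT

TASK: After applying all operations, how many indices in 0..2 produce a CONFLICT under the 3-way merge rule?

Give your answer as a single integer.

Answer: 0

Derivation:
Final LEFT:  [alpha, juliet, golf]
Final RIGHT: [juliet, alpha, golf]
i=0: L=alpha=BASE, R=juliet -> take RIGHT -> juliet
i=1: L=juliet, R=alpha=BASE -> take LEFT -> juliet
i=2: L=golf R=golf -> agree -> golf
Conflict count: 0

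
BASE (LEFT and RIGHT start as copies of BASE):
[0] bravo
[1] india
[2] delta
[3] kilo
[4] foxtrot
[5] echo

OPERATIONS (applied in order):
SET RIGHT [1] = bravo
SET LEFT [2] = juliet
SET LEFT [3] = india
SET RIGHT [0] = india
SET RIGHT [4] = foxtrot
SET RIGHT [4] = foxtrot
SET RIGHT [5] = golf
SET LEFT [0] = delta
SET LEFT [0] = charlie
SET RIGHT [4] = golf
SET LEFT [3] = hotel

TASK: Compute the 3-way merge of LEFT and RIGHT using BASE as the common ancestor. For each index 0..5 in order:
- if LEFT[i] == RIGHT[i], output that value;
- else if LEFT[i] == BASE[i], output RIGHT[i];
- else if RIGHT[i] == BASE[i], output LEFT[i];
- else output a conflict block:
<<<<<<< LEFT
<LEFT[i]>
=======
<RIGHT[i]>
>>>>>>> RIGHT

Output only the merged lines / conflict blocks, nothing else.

Answer: <<<<<<< LEFT
charlie
=======
india
>>>>>>> RIGHT
bravo
juliet
hotel
golf
golf

Derivation:
Final LEFT:  [charlie, india, juliet, hotel, foxtrot, echo]
Final RIGHT: [india, bravo, delta, kilo, golf, golf]
i=0: BASE=bravo L=charlie R=india all differ -> CONFLICT
i=1: L=india=BASE, R=bravo -> take RIGHT -> bravo
i=2: L=juliet, R=delta=BASE -> take LEFT -> juliet
i=3: L=hotel, R=kilo=BASE -> take LEFT -> hotel
i=4: L=foxtrot=BASE, R=golf -> take RIGHT -> golf
i=5: L=echo=BASE, R=golf -> take RIGHT -> golf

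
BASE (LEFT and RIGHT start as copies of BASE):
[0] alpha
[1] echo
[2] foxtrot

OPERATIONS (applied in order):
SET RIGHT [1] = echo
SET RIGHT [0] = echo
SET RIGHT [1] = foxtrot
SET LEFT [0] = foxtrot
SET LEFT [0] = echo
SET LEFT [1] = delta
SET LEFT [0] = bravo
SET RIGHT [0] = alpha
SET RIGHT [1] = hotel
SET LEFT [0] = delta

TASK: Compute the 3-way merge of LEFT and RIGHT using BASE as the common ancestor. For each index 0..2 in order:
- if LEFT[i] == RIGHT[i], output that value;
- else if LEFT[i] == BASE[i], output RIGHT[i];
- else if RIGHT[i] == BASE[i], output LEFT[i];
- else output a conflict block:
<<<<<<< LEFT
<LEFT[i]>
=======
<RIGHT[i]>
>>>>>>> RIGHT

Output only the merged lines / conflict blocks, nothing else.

Answer: delta
<<<<<<< LEFT
delta
=======
hotel
>>>>>>> RIGHT
foxtrot

Derivation:
Final LEFT:  [delta, delta, foxtrot]
Final RIGHT: [alpha, hotel, foxtrot]
i=0: L=delta, R=alpha=BASE -> take LEFT -> delta
i=1: BASE=echo L=delta R=hotel all differ -> CONFLICT
i=2: L=foxtrot R=foxtrot -> agree -> foxtrot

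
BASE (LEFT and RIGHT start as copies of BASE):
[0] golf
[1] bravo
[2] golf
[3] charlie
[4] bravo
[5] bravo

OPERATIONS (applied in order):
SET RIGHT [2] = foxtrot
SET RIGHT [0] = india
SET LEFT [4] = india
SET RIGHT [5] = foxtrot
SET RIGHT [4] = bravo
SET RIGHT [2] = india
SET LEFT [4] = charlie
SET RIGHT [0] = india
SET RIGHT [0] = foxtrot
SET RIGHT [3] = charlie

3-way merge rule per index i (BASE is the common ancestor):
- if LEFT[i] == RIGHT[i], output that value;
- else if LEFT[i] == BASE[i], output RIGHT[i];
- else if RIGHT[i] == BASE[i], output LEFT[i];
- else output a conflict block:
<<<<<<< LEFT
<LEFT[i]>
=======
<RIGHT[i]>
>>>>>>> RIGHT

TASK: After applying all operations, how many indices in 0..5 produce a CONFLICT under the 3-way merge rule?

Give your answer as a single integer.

Final LEFT:  [golf, bravo, golf, charlie, charlie, bravo]
Final RIGHT: [foxtrot, bravo, india, charlie, bravo, foxtrot]
i=0: L=golf=BASE, R=foxtrot -> take RIGHT -> foxtrot
i=1: L=bravo R=bravo -> agree -> bravo
i=2: L=golf=BASE, R=india -> take RIGHT -> india
i=3: L=charlie R=charlie -> agree -> charlie
i=4: L=charlie, R=bravo=BASE -> take LEFT -> charlie
i=5: L=bravo=BASE, R=foxtrot -> take RIGHT -> foxtrot
Conflict count: 0

Answer: 0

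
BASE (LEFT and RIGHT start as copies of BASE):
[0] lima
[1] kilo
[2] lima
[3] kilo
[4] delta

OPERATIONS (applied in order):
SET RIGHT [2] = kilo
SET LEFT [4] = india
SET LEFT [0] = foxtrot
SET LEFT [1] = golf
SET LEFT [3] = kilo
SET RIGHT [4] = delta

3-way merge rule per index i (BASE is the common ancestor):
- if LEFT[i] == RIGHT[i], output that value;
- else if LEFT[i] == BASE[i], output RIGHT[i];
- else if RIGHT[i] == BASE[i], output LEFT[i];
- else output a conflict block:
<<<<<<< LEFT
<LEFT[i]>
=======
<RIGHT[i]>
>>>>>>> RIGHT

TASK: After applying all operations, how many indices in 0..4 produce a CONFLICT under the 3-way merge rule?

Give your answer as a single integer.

Answer: 0

Derivation:
Final LEFT:  [foxtrot, golf, lima, kilo, india]
Final RIGHT: [lima, kilo, kilo, kilo, delta]
i=0: L=foxtrot, R=lima=BASE -> take LEFT -> foxtrot
i=1: L=golf, R=kilo=BASE -> take LEFT -> golf
i=2: L=lima=BASE, R=kilo -> take RIGHT -> kilo
i=3: L=kilo R=kilo -> agree -> kilo
i=4: L=india, R=delta=BASE -> take LEFT -> india
Conflict count: 0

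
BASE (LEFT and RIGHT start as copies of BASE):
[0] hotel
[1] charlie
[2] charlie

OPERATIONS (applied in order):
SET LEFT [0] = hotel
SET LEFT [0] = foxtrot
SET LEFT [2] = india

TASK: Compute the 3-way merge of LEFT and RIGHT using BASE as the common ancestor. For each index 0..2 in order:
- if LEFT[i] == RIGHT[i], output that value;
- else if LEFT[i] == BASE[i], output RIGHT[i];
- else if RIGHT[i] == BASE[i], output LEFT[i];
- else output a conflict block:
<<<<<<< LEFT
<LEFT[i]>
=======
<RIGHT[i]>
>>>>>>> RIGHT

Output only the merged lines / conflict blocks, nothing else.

Answer: foxtrot
charlie
india

Derivation:
Final LEFT:  [foxtrot, charlie, india]
Final RIGHT: [hotel, charlie, charlie]
i=0: L=foxtrot, R=hotel=BASE -> take LEFT -> foxtrot
i=1: L=charlie R=charlie -> agree -> charlie
i=2: L=india, R=charlie=BASE -> take LEFT -> india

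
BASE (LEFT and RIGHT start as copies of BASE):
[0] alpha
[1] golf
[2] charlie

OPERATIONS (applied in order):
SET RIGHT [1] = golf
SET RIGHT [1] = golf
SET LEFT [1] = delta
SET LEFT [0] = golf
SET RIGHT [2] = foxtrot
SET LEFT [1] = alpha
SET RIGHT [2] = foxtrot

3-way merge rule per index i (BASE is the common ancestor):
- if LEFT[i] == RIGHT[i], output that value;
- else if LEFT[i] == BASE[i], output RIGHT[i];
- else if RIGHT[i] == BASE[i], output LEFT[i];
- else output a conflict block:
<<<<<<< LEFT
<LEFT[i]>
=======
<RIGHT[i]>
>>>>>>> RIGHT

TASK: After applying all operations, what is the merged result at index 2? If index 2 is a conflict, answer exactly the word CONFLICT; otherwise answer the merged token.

Answer: foxtrot

Derivation:
Final LEFT:  [golf, alpha, charlie]
Final RIGHT: [alpha, golf, foxtrot]
i=0: L=golf, R=alpha=BASE -> take LEFT -> golf
i=1: L=alpha, R=golf=BASE -> take LEFT -> alpha
i=2: L=charlie=BASE, R=foxtrot -> take RIGHT -> foxtrot
Index 2 -> foxtrot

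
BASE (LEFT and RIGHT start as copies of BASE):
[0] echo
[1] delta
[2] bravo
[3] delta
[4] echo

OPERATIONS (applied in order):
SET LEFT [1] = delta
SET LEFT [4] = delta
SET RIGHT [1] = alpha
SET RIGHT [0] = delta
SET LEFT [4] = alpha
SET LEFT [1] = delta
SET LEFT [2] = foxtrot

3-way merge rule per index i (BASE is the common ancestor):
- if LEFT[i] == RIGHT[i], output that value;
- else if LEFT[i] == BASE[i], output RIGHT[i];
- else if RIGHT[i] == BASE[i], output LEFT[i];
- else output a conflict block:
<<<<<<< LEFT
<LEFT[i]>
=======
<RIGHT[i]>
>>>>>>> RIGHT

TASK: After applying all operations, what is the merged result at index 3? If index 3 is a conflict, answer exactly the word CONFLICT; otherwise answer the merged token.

Answer: delta

Derivation:
Final LEFT:  [echo, delta, foxtrot, delta, alpha]
Final RIGHT: [delta, alpha, bravo, delta, echo]
i=0: L=echo=BASE, R=delta -> take RIGHT -> delta
i=1: L=delta=BASE, R=alpha -> take RIGHT -> alpha
i=2: L=foxtrot, R=bravo=BASE -> take LEFT -> foxtrot
i=3: L=delta R=delta -> agree -> delta
i=4: L=alpha, R=echo=BASE -> take LEFT -> alpha
Index 3 -> delta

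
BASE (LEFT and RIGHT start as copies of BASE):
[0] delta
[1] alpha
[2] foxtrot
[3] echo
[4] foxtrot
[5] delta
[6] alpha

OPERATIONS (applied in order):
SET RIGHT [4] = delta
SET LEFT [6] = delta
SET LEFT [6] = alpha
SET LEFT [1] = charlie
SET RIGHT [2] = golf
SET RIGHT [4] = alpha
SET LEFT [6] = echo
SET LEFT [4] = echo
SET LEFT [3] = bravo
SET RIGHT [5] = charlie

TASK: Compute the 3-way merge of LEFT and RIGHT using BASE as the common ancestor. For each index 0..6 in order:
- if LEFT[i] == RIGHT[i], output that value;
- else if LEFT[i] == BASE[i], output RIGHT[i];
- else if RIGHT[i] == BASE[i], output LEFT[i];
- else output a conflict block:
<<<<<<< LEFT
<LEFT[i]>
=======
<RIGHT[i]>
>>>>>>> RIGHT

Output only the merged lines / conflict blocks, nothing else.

Answer: delta
charlie
golf
bravo
<<<<<<< LEFT
echo
=======
alpha
>>>>>>> RIGHT
charlie
echo

Derivation:
Final LEFT:  [delta, charlie, foxtrot, bravo, echo, delta, echo]
Final RIGHT: [delta, alpha, golf, echo, alpha, charlie, alpha]
i=0: L=delta R=delta -> agree -> delta
i=1: L=charlie, R=alpha=BASE -> take LEFT -> charlie
i=2: L=foxtrot=BASE, R=golf -> take RIGHT -> golf
i=3: L=bravo, R=echo=BASE -> take LEFT -> bravo
i=4: BASE=foxtrot L=echo R=alpha all differ -> CONFLICT
i=5: L=delta=BASE, R=charlie -> take RIGHT -> charlie
i=6: L=echo, R=alpha=BASE -> take LEFT -> echo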